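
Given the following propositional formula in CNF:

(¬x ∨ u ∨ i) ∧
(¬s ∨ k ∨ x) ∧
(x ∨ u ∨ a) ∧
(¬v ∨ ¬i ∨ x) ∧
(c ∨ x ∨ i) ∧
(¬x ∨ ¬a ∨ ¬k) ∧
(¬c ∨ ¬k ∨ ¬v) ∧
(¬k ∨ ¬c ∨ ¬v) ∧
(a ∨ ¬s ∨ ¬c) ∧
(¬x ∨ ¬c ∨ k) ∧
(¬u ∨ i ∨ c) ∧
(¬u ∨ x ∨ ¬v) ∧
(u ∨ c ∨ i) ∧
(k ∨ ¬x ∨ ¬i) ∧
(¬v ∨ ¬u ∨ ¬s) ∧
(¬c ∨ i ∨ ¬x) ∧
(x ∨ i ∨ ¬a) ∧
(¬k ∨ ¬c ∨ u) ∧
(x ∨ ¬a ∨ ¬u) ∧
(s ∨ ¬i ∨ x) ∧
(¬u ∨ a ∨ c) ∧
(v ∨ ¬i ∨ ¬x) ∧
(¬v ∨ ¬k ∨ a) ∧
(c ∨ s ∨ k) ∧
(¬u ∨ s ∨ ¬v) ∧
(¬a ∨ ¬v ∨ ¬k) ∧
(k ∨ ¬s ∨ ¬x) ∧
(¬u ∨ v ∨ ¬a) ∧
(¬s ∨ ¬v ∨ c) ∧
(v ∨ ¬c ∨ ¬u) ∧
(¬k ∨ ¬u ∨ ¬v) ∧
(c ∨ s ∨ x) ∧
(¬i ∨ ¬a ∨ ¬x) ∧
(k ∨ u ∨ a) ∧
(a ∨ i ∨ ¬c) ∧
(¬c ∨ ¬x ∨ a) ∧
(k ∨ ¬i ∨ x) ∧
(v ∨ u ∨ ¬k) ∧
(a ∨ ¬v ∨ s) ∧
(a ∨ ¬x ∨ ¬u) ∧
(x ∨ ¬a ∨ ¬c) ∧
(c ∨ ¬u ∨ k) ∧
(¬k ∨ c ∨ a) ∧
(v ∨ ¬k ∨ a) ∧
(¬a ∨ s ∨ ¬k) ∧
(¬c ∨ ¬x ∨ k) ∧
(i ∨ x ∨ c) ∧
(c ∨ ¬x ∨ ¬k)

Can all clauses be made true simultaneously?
No

No, the formula is not satisfiable.

No assignment of truth values to the variables can make all 48 clauses true simultaneously.

The formula is UNSAT (unsatisfiable).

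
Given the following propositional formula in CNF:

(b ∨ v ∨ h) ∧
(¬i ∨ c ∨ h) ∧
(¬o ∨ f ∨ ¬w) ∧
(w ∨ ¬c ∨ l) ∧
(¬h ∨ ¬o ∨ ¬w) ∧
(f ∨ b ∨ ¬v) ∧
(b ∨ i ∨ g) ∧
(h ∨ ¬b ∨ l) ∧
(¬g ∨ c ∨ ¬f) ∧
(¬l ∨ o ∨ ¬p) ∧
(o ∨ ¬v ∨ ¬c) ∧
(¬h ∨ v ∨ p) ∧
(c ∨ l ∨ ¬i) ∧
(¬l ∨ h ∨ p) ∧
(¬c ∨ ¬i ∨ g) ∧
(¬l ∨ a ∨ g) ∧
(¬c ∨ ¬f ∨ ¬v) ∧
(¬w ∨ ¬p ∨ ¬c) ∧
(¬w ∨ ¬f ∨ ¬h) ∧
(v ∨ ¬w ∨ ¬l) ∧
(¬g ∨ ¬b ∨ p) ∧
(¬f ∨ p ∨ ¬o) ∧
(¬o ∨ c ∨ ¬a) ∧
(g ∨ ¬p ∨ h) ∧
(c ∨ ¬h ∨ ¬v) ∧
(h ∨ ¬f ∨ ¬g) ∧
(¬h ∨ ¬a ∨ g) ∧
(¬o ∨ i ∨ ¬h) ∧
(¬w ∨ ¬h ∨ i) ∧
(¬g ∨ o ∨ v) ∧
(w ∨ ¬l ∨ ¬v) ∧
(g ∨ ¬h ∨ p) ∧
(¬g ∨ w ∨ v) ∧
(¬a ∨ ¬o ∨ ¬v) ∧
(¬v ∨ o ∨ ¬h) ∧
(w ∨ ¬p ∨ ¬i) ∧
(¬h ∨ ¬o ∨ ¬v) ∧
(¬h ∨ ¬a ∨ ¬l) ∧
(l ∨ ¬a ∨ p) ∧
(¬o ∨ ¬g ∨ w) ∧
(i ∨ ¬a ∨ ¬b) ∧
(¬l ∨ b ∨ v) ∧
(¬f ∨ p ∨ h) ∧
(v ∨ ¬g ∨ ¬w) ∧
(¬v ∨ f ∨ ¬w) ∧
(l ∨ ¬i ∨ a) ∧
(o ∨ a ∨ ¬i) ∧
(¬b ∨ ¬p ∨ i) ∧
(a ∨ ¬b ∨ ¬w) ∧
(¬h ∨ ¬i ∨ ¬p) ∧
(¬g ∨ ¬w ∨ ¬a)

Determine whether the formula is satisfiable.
No

No, the formula is not satisfiable.

No assignment of truth values to the variables can make all 51 clauses true simultaneously.

The formula is UNSAT (unsatisfiable).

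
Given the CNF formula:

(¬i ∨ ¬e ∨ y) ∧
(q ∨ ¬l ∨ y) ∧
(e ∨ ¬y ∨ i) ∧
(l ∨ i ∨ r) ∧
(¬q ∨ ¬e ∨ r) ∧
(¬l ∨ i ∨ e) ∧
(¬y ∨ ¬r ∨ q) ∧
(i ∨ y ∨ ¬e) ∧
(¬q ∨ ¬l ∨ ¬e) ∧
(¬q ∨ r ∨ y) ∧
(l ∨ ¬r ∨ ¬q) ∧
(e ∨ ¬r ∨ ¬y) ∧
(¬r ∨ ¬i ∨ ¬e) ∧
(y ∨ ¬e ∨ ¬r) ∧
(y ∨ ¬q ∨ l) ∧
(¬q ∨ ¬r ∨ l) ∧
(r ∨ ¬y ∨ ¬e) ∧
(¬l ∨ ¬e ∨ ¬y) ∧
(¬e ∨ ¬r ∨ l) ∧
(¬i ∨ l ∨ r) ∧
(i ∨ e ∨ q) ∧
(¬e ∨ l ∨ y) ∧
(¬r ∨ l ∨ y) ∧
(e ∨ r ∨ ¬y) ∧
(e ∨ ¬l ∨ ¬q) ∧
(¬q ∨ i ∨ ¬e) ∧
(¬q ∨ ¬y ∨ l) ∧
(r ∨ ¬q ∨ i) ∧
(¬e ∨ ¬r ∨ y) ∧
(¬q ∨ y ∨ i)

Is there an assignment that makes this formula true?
No

No, the formula is not satisfiable.

No assignment of truth values to the variables can make all 30 clauses true simultaneously.

The formula is UNSAT (unsatisfiable).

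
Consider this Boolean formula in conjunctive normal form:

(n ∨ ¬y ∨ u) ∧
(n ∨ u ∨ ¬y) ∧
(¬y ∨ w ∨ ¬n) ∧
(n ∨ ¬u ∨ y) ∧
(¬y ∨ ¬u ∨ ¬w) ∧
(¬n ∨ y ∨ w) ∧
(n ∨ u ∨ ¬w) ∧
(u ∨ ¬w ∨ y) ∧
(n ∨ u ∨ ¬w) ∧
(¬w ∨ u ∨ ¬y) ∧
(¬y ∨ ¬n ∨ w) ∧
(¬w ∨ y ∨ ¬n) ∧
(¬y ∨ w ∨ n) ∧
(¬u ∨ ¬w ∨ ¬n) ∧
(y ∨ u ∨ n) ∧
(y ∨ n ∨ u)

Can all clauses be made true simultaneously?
No

No, the formula is not satisfiable.

No assignment of truth values to the variables can make all 16 clauses true simultaneously.

The formula is UNSAT (unsatisfiable).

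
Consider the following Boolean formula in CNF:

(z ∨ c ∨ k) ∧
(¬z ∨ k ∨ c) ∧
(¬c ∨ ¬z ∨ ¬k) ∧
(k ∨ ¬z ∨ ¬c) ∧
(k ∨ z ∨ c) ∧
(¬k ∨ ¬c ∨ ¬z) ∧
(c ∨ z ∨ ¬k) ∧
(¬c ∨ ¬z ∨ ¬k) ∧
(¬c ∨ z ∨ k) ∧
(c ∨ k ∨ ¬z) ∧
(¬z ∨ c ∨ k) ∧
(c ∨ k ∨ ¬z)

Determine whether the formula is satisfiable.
Yes

Yes, the formula is satisfiable.

One satisfying assignment is: c=False, k=True, z=True

Verification: With this assignment, all 12 clauses evaluate to true.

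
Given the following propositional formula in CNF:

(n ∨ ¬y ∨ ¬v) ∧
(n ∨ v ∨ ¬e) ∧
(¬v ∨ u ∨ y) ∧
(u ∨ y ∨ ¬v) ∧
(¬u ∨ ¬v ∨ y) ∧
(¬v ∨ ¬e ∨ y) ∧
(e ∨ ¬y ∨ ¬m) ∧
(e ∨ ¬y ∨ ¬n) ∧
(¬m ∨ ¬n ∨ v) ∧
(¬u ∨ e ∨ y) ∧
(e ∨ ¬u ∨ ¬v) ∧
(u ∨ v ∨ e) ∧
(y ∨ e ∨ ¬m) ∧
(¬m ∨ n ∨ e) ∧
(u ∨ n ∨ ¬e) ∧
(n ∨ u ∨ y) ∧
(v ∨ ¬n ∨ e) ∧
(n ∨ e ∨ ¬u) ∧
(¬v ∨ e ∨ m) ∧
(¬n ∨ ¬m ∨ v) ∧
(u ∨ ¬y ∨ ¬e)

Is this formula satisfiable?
Yes

Yes, the formula is satisfiable.

One satisfying assignment is: n=True, m=False, y=False, u=False, e=True, v=False

Verification: With this assignment, all 21 clauses evaluate to true.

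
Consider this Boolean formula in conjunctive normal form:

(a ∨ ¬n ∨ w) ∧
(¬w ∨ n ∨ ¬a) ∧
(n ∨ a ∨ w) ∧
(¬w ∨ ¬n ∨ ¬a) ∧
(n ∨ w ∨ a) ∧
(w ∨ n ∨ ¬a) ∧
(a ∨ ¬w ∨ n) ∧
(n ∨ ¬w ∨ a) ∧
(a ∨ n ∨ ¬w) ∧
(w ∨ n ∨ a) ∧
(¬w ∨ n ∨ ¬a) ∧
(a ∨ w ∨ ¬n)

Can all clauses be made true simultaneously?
Yes

Yes, the formula is satisfiable.

One satisfying assignment is: a=False, w=True, n=True

Verification: With this assignment, all 12 clauses evaluate to true.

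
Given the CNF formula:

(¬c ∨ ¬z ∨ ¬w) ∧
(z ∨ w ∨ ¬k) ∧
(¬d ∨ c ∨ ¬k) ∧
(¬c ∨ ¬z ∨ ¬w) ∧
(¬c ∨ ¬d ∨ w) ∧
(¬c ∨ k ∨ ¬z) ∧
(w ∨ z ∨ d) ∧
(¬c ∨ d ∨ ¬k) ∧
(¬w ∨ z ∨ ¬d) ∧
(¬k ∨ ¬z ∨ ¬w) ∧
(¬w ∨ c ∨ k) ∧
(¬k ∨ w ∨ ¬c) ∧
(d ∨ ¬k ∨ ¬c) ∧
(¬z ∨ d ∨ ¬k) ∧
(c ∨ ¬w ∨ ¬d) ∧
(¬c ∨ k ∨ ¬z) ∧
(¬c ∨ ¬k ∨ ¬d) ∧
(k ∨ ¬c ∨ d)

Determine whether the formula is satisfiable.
Yes

Yes, the formula is satisfiable.

One satisfying assignment is: w=False, d=False, z=True, c=False, k=False

Verification: With this assignment, all 18 clauses evaluate to true.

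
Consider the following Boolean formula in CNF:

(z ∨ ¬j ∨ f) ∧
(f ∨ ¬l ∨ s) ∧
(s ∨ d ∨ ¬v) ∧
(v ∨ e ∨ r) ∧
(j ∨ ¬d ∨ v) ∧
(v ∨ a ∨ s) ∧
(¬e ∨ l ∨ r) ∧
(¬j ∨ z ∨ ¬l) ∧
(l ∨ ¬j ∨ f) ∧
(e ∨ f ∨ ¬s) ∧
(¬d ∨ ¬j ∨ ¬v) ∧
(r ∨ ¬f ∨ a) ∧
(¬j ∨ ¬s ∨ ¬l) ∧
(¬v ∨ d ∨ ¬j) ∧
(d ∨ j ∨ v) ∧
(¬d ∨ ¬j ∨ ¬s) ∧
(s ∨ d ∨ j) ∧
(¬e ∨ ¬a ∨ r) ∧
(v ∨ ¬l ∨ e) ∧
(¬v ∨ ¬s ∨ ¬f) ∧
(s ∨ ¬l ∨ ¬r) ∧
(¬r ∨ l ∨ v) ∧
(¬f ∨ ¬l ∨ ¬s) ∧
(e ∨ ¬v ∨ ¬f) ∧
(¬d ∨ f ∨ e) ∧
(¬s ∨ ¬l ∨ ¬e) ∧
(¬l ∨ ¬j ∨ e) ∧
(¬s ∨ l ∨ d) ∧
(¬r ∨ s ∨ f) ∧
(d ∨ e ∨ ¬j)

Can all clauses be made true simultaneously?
Yes

Yes, the formula is satisfiable.

One satisfying assignment is: a=False, s=True, j=False, f=False, d=True, v=True, z=False, e=True, r=True, l=False

Verification: With this assignment, all 30 clauses evaluate to true.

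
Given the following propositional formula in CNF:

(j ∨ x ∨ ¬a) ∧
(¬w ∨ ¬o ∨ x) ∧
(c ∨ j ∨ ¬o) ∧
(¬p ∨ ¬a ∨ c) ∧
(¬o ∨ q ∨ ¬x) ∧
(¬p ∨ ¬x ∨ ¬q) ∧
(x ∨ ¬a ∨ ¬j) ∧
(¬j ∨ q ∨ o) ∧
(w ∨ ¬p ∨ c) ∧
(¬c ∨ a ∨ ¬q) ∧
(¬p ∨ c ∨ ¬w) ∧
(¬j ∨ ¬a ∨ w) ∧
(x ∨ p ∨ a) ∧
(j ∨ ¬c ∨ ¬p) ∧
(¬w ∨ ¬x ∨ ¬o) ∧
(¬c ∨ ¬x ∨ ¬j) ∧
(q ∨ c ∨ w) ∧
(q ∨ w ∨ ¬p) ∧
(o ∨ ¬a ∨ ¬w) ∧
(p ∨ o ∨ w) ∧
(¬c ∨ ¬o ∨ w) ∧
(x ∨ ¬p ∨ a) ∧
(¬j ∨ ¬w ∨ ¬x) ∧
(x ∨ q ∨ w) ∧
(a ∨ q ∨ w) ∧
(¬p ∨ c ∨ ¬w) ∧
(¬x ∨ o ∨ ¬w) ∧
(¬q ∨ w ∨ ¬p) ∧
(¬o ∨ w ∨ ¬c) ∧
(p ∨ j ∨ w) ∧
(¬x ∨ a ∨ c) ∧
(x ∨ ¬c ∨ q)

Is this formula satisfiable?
No

No, the formula is not satisfiable.

No assignment of truth values to the variables can make all 32 clauses true simultaneously.

The formula is UNSAT (unsatisfiable).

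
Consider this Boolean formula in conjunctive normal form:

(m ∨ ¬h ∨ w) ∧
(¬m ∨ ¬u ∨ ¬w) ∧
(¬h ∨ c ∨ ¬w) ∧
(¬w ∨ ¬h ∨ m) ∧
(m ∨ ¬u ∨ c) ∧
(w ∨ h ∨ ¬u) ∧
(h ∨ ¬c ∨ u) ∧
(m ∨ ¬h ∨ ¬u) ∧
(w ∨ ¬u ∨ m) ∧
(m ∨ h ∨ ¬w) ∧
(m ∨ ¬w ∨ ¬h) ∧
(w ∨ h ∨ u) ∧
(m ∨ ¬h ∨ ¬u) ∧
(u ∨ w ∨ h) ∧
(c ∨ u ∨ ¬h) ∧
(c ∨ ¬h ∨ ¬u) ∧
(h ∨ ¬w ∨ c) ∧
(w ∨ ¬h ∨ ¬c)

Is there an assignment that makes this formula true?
Yes

Yes, the formula is satisfiable.

One satisfying assignment is: c=True, h=True, u=False, m=True, w=True

Verification: With this assignment, all 18 clauses evaluate to true.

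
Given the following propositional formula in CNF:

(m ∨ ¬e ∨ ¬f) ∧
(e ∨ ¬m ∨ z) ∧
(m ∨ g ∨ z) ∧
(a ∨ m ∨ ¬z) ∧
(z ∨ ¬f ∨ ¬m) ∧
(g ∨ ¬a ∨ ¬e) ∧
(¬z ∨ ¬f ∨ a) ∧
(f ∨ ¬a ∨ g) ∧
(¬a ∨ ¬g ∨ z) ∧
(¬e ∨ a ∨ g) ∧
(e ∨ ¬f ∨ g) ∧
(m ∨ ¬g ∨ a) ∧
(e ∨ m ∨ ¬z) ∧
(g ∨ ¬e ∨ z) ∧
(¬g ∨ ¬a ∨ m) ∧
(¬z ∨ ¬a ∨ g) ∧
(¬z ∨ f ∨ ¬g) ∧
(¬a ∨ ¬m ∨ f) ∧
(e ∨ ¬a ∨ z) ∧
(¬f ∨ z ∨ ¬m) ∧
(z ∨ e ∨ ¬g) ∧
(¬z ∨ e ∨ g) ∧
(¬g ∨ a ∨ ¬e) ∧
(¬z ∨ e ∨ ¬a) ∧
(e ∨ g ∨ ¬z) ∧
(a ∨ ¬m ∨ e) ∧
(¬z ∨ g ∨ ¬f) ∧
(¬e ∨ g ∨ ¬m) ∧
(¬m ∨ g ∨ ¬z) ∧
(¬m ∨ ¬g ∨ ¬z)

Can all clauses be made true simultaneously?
No

No, the formula is not satisfiable.

No assignment of truth values to the variables can make all 30 clauses true simultaneously.

The formula is UNSAT (unsatisfiable).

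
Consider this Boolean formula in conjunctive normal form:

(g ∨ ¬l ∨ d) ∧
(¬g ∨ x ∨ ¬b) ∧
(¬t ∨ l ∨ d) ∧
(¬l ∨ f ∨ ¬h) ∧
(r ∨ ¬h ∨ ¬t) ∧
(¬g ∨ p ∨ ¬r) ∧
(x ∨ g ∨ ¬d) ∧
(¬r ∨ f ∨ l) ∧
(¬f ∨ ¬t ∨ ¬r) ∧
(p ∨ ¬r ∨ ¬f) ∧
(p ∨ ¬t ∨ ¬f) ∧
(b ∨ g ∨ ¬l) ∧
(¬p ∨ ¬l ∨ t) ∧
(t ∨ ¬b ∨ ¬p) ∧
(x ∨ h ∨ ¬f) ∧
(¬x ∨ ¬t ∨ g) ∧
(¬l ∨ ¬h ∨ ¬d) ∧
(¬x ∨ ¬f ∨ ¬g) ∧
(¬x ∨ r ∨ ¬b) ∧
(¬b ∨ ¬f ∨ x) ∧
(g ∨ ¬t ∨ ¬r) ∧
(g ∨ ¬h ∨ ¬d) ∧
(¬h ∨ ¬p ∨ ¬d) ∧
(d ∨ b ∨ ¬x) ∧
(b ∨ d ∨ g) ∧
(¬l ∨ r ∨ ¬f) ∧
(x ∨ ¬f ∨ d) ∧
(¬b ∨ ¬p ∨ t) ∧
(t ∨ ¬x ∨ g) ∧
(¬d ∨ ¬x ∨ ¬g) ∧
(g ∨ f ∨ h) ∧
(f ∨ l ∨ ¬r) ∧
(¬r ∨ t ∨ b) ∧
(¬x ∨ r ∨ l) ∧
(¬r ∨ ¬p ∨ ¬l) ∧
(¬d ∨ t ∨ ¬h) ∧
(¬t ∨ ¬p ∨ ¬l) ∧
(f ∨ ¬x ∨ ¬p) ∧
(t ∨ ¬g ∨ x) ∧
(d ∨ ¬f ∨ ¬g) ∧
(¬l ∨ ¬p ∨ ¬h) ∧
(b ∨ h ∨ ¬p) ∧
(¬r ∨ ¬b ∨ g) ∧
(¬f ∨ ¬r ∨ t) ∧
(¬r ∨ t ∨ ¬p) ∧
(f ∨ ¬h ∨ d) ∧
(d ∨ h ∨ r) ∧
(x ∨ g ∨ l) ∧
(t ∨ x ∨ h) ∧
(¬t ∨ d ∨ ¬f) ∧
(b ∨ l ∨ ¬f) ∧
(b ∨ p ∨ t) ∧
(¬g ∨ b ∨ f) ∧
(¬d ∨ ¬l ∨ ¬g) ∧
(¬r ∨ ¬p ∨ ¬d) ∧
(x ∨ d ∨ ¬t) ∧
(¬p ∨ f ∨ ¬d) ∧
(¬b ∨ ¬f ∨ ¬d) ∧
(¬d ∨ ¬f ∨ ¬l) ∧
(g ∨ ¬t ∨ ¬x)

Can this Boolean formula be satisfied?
No

No, the formula is not satisfiable.

No assignment of truth values to the variables can make all 60 clauses true simultaneously.

The formula is UNSAT (unsatisfiable).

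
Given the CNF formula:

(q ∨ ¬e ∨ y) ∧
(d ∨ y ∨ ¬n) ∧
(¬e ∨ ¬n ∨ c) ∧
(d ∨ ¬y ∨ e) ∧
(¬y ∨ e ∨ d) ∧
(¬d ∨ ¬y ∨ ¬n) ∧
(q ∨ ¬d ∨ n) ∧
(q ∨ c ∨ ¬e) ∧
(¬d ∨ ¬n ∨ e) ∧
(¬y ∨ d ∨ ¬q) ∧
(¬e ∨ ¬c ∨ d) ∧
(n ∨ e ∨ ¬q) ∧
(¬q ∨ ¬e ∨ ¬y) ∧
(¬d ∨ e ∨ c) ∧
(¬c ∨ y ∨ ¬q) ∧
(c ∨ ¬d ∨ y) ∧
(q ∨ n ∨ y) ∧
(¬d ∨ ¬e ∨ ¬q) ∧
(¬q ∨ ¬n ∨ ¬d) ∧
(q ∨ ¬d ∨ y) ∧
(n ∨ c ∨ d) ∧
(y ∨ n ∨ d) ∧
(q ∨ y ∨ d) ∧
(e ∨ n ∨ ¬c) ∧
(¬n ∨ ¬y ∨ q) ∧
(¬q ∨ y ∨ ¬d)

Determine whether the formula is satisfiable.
No

No, the formula is not satisfiable.

No assignment of truth values to the variables can make all 26 clauses true simultaneously.

The formula is UNSAT (unsatisfiable).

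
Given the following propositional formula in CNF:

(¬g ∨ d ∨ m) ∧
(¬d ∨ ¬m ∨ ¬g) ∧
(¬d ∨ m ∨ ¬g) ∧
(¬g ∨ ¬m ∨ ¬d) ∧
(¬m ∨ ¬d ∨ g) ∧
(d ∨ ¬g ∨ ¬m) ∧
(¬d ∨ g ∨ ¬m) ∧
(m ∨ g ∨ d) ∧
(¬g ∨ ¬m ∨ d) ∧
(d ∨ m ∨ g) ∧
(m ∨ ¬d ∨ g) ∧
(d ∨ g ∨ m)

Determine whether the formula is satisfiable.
Yes

Yes, the formula is satisfiable.

One satisfying assignment is: m=True, d=False, g=False

Verification: With this assignment, all 12 clauses evaluate to true.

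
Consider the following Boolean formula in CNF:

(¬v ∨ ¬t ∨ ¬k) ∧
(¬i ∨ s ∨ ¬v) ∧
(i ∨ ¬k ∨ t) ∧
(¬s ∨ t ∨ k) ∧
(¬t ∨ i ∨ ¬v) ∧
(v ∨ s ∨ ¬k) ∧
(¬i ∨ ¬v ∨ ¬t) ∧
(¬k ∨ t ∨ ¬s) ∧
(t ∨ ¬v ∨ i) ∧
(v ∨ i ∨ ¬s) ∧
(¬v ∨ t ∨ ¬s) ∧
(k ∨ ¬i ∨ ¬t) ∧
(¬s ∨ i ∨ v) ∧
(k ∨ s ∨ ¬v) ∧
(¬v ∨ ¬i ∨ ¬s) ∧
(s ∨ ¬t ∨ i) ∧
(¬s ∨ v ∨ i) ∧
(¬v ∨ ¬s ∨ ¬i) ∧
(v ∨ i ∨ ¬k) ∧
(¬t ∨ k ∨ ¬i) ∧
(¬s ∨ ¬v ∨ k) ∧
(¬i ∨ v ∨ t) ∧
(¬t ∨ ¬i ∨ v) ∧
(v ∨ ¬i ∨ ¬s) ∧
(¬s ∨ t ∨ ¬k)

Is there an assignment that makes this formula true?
Yes

Yes, the formula is satisfiable.

One satisfying assignment is: v=False, t=False, k=False, s=False, i=False

Verification: With this assignment, all 25 clauses evaluate to true.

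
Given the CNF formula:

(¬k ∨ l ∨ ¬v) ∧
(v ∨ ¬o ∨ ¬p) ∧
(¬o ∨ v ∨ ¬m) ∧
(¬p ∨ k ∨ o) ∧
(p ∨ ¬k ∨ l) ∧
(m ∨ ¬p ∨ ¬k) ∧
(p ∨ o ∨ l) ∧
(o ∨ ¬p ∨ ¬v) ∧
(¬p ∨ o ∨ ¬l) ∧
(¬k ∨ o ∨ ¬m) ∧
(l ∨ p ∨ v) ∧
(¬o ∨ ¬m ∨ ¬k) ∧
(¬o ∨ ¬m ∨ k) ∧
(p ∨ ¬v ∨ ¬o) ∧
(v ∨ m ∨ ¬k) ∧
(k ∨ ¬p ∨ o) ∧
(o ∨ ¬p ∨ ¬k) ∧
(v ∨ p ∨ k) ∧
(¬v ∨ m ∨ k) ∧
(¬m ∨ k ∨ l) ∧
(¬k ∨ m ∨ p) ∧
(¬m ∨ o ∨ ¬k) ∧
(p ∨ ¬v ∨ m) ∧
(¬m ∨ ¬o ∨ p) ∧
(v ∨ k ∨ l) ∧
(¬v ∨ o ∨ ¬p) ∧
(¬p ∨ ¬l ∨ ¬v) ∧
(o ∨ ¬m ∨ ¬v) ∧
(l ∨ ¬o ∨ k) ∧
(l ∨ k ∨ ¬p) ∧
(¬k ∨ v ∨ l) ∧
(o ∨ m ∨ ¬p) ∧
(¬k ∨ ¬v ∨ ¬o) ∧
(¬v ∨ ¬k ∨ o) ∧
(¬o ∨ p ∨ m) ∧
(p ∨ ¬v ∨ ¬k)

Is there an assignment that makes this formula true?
No

No, the formula is not satisfiable.

No assignment of truth values to the variables can make all 36 clauses true simultaneously.

The formula is UNSAT (unsatisfiable).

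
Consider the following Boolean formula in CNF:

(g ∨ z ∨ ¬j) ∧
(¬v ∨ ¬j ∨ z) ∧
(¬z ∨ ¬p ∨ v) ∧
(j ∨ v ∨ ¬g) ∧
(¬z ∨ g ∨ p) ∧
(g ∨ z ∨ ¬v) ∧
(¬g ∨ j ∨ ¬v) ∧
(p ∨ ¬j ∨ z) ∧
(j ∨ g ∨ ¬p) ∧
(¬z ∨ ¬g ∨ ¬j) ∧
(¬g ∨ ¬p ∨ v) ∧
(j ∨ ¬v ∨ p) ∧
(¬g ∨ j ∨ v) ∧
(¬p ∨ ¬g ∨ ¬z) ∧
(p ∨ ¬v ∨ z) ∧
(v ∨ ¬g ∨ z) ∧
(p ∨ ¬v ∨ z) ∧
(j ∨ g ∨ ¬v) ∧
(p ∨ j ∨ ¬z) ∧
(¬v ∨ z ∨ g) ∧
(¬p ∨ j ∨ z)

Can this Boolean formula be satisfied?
Yes

Yes, the formula is satisfiable.

One satisfying assignment is: v=False, z=False, g=False, p=False, j=False

Verification: With this assignment, all 21 clauses evaluate to true.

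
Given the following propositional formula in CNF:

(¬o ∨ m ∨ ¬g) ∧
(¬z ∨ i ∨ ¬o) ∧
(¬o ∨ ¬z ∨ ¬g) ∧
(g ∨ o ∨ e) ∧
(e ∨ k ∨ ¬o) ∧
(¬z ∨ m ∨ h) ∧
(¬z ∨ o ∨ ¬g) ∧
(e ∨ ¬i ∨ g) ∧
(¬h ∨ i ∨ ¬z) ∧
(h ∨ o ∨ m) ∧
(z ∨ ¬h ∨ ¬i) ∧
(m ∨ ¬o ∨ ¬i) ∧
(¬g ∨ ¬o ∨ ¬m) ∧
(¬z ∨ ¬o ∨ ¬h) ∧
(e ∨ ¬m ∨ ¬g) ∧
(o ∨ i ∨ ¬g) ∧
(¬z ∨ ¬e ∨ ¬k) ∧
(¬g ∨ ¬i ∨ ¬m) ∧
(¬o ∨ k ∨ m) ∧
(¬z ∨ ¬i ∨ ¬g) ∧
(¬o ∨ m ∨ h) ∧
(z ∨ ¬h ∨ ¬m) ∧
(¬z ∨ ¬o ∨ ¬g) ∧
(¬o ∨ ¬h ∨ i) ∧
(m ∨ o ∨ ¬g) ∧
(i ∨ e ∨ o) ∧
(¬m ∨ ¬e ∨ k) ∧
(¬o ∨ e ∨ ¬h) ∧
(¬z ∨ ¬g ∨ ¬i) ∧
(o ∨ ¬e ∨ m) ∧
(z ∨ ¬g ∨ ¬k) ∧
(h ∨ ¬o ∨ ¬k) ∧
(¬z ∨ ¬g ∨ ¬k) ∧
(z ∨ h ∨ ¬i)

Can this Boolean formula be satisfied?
Yes

Yes, the formula is satisfiable.

One satisfying assignment is: e=True, k=True, g=False, z=False, h=False, m=True, o=False, i=False

Verification: With this assignment, all 34 clauses evaluate to true.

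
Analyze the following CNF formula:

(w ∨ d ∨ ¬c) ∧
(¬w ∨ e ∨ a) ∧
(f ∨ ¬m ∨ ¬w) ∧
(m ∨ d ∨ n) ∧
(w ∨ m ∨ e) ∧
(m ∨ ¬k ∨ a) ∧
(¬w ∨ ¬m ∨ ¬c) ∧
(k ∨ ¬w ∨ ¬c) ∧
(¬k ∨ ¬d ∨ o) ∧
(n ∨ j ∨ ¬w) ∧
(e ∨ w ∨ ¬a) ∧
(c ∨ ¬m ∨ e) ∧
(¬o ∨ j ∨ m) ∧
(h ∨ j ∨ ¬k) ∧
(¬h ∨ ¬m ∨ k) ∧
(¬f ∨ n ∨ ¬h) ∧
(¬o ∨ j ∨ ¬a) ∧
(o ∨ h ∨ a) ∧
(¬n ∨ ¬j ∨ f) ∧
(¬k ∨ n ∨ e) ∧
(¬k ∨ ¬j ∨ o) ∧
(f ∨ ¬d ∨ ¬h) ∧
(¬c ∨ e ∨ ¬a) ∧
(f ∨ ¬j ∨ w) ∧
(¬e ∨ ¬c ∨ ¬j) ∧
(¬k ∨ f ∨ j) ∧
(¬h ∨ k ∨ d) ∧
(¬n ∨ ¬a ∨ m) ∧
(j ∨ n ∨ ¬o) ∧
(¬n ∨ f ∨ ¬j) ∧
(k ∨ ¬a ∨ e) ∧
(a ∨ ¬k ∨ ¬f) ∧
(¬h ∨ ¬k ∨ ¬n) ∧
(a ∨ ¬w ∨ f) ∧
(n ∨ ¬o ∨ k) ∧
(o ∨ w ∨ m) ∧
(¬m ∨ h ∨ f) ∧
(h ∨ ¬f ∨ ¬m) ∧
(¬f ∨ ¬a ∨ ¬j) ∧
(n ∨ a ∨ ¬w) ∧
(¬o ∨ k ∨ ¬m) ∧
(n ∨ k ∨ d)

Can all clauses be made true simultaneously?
Yes

Yes, the formula is satisfiable.

One satisfying assignment is: m=False, c=False, e=True, j=True, a=True, w=True, k=False, h=False, o=False, d=True, f=False, n=False

Verification: With this assignment, all 42 clauses evaluate to true.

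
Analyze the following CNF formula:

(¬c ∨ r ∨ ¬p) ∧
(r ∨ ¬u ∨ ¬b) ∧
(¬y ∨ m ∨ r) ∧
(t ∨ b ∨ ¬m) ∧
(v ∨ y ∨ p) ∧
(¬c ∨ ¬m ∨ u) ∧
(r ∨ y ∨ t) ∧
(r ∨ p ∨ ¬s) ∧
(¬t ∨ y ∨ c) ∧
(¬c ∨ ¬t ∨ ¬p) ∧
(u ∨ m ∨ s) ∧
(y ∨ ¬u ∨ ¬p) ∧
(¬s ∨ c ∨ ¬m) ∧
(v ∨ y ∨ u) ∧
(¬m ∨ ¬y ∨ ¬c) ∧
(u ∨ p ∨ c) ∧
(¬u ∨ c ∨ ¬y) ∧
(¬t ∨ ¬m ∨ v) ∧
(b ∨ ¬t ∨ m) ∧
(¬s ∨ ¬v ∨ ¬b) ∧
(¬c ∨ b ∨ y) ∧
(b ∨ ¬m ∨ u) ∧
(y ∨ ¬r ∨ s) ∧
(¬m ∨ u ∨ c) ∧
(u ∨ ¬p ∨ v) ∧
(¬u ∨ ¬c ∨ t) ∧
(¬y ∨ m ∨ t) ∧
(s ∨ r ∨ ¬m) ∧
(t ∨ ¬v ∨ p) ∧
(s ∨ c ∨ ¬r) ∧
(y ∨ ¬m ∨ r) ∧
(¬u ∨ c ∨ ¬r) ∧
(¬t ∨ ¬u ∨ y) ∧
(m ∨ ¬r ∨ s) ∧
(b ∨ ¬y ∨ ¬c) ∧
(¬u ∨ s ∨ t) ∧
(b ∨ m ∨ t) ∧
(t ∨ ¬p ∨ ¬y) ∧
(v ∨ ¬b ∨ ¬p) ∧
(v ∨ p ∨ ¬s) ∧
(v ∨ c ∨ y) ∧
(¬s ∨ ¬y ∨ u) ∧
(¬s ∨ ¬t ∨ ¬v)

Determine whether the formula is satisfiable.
No

No, the formula is not satisfiable.

No assignment of truth values to the variables can make all 43 clauses true simultaneously.

The formula is UNSAT (unsatisfiable).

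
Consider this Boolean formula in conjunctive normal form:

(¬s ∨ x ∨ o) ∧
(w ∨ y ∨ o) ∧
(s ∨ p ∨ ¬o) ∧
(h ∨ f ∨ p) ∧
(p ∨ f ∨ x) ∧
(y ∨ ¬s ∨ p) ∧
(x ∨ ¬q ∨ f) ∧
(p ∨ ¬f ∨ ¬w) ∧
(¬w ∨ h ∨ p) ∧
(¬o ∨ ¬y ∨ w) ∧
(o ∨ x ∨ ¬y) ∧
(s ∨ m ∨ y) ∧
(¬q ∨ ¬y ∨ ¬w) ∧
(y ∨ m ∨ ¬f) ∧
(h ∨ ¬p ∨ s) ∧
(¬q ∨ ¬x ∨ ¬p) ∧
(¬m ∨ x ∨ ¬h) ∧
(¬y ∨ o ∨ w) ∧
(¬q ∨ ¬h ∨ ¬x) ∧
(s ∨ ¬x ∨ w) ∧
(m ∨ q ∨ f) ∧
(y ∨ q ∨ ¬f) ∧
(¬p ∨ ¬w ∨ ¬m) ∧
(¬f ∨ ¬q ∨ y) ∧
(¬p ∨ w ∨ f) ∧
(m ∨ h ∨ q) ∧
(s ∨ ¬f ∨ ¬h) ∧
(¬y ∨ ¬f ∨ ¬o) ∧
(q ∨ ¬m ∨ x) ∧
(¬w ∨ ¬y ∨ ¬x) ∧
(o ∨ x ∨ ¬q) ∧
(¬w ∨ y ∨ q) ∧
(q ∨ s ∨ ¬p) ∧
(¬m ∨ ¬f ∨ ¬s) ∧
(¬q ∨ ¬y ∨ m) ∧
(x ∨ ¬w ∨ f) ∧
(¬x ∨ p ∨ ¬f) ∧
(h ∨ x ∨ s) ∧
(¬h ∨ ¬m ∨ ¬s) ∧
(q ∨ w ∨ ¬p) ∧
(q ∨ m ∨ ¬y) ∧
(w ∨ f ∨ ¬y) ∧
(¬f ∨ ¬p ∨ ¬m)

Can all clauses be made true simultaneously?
No

No, the formula is not satisfiable.

No assignment of truth values to the variables can make all 43 clauses true simultaneously.

The formula is UNSAT (unsatisfiable).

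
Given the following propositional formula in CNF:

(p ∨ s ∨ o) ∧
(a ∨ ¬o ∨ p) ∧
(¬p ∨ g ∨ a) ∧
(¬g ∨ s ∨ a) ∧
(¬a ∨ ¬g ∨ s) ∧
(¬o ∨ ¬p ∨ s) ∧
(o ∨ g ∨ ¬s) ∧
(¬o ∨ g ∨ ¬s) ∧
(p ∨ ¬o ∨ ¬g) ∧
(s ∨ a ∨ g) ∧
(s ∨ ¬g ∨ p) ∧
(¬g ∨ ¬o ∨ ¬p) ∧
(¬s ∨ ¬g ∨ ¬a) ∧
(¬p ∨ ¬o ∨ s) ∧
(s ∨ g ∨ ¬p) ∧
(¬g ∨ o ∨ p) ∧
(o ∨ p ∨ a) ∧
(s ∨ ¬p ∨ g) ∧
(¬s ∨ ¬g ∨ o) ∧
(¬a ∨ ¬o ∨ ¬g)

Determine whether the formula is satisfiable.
Yes

Yes, the formula is satisfiable.

One satisfying assignment is: p=False, o=True, g=False, s=False, a=True

Verification: With this assignment, all 20 clauses evaluate to true.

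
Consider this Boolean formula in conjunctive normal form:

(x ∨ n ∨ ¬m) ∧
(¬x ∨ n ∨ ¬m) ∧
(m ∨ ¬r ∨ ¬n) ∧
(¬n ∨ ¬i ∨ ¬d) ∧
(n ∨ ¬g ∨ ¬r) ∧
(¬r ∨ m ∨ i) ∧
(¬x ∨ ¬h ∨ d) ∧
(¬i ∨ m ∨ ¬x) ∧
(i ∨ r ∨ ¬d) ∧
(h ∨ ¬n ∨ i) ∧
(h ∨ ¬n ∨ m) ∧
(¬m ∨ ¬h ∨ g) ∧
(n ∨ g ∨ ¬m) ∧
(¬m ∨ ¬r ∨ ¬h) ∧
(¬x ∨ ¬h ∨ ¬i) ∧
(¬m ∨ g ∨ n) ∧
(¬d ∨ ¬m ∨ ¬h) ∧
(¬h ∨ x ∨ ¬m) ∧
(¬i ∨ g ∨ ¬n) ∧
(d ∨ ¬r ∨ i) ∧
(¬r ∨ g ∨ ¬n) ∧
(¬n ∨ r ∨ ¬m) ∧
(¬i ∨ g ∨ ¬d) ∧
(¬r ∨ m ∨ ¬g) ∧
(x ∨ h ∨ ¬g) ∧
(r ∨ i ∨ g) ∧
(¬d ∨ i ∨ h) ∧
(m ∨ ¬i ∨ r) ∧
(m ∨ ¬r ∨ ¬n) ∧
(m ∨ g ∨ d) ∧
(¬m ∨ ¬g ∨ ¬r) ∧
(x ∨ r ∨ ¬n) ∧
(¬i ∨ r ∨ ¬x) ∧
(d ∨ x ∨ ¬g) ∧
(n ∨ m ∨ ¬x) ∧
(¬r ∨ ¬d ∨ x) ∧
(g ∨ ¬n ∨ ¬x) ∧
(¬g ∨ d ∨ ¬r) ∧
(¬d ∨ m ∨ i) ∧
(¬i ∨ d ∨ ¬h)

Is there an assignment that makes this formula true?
No

No, the formula is not satisfiable.

No assignment of truth values to the variables can make all 40 clauses true simultaneously.

The formula is UNSAT (unsatisfiable).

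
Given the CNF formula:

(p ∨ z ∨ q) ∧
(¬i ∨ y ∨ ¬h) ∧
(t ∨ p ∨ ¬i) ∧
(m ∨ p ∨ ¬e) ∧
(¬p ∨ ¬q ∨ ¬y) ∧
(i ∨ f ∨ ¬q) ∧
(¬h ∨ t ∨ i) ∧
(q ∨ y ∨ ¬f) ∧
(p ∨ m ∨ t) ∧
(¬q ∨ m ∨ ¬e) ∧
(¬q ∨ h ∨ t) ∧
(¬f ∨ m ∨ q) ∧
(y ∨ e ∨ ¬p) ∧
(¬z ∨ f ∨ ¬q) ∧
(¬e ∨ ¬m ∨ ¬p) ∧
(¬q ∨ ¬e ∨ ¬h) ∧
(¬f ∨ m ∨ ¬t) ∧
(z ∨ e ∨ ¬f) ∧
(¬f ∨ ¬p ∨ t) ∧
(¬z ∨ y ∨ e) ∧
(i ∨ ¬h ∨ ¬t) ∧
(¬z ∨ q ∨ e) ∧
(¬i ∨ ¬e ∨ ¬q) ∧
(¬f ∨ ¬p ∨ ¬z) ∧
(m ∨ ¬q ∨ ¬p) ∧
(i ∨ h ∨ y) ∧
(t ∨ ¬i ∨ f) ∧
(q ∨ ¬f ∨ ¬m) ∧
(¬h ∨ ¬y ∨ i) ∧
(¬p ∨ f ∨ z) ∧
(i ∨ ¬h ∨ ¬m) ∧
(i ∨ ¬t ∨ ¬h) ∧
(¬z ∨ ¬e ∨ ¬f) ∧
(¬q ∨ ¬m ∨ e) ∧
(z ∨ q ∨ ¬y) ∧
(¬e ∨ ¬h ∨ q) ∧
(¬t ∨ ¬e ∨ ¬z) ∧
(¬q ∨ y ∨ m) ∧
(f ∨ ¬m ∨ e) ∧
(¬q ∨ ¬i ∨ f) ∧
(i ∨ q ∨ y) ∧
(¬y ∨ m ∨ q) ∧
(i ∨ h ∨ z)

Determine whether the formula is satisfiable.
Yes

Yes, the formula is satisfiable.

One satisfying assignment is: z=True, m=True, h=False, y=True, e=True, i=False, f=False, p=False, q=False, t=False

Verification: With this assignment, all 43 clauses evaluate to true.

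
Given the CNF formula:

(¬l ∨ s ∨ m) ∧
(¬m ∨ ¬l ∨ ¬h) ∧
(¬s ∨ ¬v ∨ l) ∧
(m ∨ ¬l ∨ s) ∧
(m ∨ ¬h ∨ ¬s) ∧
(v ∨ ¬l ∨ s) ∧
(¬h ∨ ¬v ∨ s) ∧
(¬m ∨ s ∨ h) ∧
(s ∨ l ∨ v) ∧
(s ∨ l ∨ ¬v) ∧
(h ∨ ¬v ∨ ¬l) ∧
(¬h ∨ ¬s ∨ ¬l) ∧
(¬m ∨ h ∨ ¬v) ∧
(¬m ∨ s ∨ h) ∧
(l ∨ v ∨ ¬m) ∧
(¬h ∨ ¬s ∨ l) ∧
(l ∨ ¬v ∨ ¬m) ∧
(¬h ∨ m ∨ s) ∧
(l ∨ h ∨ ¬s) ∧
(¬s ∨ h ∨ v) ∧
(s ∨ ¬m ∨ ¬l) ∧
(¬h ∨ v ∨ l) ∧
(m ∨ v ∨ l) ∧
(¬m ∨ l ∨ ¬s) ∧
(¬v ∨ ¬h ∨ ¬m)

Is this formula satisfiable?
No

No, the formula is not satisfiable.

No assignment of truth values to the variables can make all 25 clauses true simultaneously.

The formula is UNSAT (unsatisfiable).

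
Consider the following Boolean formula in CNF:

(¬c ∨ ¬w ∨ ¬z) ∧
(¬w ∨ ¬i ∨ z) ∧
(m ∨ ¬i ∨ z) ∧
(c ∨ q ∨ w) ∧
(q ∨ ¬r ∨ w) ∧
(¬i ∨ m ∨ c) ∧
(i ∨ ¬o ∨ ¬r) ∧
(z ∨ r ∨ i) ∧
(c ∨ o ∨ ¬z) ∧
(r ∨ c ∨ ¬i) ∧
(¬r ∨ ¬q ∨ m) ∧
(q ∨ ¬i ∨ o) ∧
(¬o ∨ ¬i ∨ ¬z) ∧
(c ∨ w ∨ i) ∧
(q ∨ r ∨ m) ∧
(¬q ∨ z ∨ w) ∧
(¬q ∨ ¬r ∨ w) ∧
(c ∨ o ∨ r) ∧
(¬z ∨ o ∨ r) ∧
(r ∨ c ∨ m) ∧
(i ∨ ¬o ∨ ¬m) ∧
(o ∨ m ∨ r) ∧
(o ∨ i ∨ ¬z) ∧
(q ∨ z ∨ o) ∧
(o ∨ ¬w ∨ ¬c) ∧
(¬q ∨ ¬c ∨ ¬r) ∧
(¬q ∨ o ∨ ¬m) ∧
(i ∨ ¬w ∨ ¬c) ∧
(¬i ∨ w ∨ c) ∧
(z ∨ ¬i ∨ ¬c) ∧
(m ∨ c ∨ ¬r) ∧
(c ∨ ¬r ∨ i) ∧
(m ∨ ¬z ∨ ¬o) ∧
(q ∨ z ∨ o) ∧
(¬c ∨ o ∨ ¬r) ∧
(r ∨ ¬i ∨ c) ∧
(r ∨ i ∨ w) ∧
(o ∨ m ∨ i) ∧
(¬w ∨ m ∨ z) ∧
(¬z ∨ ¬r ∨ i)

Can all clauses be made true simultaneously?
No

No, the formula is not satisfiable.

No assignment of truth values to the variables can make all 40 clauses true simultaneously.

The formula is UNSAT (unsatisfiable).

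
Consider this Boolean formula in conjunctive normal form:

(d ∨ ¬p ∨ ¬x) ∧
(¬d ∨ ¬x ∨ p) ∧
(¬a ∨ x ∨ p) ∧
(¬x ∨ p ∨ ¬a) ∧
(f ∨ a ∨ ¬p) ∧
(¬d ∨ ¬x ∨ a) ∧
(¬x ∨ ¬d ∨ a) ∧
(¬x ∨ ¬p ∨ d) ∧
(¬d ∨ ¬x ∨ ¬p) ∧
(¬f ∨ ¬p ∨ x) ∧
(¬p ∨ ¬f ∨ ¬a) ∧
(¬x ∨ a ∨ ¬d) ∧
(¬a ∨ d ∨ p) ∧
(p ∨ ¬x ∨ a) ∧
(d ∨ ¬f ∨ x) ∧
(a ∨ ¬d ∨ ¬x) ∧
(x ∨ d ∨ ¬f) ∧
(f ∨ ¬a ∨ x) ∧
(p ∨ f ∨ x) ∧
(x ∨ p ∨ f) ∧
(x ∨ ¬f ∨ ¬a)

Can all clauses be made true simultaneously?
Yes

Yes, the formula is satisfiable.

One satisfying assignment is: f=True, p=False, d=True, x=False, a=False

Verification: With this assignment, all 21 clauses evaluate to true.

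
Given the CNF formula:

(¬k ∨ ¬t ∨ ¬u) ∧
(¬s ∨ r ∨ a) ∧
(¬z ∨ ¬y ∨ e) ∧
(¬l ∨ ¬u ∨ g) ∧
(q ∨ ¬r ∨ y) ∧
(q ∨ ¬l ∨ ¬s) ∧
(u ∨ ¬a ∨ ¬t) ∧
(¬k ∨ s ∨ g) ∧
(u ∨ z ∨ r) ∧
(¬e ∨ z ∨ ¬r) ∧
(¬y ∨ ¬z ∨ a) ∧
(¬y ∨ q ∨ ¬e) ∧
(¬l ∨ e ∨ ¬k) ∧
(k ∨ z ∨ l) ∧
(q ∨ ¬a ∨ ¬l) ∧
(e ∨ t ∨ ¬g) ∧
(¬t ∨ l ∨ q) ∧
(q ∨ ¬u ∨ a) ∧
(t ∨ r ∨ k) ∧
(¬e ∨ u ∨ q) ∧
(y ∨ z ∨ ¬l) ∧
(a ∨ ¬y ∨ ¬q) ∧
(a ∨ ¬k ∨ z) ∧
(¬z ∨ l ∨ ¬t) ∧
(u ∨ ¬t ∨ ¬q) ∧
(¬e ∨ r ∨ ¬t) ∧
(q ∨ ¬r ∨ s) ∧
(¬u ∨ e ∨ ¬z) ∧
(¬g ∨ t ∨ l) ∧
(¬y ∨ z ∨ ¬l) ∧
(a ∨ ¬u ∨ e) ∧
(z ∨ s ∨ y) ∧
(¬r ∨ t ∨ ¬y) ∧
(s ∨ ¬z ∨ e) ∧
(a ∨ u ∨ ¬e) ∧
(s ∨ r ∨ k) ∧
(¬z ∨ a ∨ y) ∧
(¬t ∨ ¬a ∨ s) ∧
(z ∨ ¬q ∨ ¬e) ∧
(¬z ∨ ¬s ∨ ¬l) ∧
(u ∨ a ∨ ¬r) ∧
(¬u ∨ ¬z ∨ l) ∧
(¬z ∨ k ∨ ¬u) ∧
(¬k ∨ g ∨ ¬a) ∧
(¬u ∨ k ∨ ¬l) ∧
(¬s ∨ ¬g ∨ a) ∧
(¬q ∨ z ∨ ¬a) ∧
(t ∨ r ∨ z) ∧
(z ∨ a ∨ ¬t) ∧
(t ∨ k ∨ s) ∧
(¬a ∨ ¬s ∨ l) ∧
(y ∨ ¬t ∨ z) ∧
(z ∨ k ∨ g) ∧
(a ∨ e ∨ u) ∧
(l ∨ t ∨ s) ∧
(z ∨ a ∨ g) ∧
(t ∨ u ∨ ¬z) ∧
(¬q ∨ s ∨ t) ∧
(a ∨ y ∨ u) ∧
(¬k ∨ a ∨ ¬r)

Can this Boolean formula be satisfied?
No

No, the formula is not satisfiable.

No assignment of truth values to the variables can make all 60 clauses true simultaneously.

The formula is UNSAT (unsatisfiable).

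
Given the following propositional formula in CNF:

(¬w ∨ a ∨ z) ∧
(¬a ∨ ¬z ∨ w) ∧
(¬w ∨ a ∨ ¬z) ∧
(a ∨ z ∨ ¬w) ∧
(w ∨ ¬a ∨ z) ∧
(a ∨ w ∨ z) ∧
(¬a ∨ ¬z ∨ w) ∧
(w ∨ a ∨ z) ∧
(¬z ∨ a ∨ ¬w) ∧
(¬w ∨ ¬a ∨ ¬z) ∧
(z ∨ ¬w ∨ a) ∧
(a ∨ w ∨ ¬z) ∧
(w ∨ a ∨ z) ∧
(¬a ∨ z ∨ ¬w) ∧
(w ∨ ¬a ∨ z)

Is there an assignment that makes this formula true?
No

No, the formula is not satisfiable.

No assignment of truth values to the variables can make all 15 clauses true simultaneously.

The formula is UNSAT (unsatisfiable).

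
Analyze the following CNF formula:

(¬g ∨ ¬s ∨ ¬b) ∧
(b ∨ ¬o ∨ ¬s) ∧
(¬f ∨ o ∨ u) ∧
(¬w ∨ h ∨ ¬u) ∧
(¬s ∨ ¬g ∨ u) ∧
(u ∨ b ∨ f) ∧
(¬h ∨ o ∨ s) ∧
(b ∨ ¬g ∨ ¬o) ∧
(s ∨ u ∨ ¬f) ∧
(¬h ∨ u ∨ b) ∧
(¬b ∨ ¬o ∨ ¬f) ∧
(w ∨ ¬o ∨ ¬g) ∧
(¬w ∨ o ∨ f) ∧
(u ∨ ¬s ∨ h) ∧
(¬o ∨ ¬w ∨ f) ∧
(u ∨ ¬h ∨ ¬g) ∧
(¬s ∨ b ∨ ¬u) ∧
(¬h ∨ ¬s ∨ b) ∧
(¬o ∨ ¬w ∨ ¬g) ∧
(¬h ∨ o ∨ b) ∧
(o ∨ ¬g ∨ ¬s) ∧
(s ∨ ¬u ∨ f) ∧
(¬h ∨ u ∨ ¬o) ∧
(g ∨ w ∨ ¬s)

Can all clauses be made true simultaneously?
Yes

Yes, the formula is satisfiable.

One satisfying assignment is: s=False, u=False, g=False, o=False, b=True, h=False, f=False, w=False

Verification: With this assignment, all 24 clauses evaluate to true.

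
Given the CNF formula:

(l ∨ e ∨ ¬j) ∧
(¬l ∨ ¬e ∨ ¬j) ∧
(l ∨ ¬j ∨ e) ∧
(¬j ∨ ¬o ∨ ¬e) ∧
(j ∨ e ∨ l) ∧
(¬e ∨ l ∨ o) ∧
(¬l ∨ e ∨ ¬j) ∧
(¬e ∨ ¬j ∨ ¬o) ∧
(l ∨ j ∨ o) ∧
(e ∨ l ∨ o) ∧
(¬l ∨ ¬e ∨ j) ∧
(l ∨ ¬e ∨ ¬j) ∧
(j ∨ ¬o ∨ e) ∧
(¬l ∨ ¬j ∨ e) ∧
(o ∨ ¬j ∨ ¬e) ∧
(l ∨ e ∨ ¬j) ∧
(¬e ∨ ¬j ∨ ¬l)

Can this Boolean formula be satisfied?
Yes

Yes, the formula is satisfiable.

One satisfying assignment is: j=False, e=False, l=True, o=False

Verification: With this assignment, all 17 clauses evaluate to true.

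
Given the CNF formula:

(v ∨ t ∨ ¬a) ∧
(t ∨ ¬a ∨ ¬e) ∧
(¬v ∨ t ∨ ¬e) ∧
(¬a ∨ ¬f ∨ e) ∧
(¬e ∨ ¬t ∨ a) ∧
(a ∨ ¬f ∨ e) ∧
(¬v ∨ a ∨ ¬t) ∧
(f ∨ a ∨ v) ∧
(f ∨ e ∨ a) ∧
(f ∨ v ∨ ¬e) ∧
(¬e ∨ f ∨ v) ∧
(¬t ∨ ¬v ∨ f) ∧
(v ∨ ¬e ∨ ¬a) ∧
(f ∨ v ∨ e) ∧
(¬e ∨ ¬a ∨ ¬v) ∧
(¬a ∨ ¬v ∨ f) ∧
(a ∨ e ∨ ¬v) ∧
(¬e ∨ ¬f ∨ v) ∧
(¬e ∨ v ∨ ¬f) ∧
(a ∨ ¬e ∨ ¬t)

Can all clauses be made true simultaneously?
No

No, the formula is not satisfiable.

No assignment of truth values to the variables can make all 20 clauses true simultaneously.

The formula is UNSAT (unsatisfiable).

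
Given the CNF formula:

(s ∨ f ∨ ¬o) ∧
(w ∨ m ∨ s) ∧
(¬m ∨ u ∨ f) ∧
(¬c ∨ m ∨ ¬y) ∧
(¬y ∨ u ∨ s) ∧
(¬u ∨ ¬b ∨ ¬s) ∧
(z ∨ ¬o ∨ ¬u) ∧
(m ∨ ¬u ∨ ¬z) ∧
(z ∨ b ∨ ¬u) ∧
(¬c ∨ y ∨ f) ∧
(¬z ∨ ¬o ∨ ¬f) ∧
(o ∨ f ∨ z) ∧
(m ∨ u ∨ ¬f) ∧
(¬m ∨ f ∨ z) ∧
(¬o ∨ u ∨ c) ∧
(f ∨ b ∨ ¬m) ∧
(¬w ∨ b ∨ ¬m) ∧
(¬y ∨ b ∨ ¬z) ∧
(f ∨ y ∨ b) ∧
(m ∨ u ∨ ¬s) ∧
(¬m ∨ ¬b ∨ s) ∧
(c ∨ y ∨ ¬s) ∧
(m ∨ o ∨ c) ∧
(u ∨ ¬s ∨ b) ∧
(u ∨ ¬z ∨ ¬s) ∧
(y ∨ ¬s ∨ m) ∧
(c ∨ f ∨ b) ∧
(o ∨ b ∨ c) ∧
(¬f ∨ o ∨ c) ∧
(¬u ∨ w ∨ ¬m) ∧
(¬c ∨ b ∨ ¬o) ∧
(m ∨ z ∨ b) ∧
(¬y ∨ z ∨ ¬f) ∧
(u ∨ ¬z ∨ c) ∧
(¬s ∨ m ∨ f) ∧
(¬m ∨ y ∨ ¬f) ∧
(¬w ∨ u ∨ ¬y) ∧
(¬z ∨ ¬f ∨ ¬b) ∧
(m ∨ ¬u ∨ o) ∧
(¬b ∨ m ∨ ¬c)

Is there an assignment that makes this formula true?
No

No, the formula is not satisfiable.

No assignment of truth values to the variables can make all 40 clauses true simultaneously.

The formula is UNSAT (unsatisfiable).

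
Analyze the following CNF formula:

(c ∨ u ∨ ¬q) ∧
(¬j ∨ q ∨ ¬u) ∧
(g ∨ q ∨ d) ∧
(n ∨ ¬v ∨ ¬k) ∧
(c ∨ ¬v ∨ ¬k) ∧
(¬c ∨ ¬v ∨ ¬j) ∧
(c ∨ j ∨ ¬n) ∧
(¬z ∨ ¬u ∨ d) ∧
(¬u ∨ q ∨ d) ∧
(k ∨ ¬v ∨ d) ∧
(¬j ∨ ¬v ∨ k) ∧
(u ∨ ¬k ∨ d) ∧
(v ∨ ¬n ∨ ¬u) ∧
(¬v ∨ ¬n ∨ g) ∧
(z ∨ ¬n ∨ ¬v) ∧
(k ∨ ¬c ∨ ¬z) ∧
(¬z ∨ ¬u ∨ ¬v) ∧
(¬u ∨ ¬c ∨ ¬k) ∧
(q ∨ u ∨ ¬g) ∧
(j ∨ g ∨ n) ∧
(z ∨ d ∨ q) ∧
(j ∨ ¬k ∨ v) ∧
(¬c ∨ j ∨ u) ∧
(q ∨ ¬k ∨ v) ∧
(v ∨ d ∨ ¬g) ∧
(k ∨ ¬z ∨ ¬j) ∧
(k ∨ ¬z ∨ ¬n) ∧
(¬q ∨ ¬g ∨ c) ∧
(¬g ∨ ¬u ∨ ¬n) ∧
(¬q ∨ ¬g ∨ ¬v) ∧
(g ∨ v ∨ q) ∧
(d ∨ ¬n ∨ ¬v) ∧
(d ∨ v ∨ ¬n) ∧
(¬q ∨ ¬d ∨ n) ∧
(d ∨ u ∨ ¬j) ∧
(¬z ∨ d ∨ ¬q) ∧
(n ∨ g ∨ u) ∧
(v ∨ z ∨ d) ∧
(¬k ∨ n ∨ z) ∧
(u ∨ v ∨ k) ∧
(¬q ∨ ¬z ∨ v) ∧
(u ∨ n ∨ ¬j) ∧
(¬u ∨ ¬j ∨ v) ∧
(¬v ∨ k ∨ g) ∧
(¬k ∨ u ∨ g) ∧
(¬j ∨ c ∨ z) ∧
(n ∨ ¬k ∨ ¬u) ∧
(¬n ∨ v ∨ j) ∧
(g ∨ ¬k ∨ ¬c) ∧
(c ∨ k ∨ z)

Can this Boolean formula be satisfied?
Yes

Yes, the formula is satisfiable.

One satisfying assignment is: g=True, n=False, d=True, q=False, k=False, v=False, z=False, j=False, u=True, c=True

Verification: With this assignment, all 50 clauses evaluate to true.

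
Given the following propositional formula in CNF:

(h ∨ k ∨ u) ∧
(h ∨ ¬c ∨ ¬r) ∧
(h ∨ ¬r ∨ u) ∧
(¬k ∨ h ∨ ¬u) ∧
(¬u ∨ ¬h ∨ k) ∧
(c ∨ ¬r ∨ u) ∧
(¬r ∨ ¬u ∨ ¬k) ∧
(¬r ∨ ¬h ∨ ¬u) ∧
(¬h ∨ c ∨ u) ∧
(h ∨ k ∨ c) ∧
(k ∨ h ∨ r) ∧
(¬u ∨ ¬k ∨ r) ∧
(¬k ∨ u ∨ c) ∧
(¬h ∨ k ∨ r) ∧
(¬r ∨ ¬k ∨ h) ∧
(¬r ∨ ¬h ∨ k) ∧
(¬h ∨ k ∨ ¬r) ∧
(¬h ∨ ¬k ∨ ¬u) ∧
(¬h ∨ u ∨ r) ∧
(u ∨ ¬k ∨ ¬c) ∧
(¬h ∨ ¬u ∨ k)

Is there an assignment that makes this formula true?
No

No, the formula is not satisfiable.

No assignment of truth values to the variables can make all 21 clauses true simultaneously.

The formula is UNSAT (unsatisfiable).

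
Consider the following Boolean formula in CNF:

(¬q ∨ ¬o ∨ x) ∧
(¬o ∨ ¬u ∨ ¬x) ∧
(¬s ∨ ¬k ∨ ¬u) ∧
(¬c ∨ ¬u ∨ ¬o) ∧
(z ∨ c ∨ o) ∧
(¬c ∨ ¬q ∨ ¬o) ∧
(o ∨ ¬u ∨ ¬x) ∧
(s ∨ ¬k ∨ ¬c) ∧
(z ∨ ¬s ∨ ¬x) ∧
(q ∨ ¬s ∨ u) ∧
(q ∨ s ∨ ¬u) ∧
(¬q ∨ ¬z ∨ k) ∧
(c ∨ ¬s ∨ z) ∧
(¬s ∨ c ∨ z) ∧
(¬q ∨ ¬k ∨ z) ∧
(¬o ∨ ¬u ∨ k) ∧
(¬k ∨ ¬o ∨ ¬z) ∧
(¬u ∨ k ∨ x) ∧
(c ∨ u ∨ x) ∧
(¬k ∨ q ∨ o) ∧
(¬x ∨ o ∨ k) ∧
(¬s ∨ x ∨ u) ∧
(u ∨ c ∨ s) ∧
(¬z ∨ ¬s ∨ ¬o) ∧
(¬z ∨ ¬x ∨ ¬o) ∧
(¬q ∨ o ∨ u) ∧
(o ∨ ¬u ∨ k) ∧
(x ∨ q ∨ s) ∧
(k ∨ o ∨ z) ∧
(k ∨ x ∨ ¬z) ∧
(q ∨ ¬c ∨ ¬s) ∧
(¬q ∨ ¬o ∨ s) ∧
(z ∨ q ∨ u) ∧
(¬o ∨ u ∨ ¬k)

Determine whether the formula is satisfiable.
Yes

Yes, the formula is satisfiable.

One satisfying assignment is: u=True, z=True, c=False, s=False, o=False, q=True, x=False, k=True

Verification: With this assignment, all 34 clauses evaluate to true.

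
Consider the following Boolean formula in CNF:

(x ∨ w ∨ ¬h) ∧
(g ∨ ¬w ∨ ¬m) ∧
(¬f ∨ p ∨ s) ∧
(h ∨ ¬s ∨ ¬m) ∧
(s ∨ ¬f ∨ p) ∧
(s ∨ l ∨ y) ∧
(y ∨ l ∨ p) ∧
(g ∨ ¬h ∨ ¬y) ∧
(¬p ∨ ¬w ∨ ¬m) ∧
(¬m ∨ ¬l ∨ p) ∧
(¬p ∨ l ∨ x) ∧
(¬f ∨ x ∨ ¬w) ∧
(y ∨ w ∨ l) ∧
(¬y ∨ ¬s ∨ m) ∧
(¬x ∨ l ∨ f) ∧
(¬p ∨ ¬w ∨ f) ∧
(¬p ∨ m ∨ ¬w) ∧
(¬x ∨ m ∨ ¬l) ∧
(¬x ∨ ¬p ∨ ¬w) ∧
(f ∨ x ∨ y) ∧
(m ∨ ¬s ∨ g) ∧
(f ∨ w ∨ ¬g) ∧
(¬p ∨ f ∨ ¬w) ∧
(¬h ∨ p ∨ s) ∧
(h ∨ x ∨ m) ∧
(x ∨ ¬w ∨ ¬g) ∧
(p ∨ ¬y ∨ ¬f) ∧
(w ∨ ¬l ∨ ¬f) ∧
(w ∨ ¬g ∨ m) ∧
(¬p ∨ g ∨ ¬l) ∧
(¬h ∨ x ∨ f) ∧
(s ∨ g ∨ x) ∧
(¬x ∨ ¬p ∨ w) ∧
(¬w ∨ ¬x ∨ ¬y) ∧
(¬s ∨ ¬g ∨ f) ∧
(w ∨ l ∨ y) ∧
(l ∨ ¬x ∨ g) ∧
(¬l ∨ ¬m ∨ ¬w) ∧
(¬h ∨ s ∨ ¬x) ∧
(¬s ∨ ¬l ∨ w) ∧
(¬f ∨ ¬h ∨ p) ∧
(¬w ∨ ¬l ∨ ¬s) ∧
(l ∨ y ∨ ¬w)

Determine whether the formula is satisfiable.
No

No, the formula is not satisfiable.

No assignment of truth values to the variables can make all 43 clauses true simultaneously.

The formula is UNSAT (unsatisfiable).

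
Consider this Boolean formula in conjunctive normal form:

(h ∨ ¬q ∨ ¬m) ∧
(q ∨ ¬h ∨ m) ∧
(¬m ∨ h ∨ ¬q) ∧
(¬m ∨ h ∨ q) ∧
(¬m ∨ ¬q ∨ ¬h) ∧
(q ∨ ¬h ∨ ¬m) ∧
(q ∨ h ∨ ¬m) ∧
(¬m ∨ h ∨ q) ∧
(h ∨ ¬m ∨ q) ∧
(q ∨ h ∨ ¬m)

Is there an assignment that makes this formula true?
Yes

Yes, the formula is satisfiable.

One satisfying assignment is: q=False, m=False, h=False

Verification: With this assignment, all 10 clauses evaluate to true.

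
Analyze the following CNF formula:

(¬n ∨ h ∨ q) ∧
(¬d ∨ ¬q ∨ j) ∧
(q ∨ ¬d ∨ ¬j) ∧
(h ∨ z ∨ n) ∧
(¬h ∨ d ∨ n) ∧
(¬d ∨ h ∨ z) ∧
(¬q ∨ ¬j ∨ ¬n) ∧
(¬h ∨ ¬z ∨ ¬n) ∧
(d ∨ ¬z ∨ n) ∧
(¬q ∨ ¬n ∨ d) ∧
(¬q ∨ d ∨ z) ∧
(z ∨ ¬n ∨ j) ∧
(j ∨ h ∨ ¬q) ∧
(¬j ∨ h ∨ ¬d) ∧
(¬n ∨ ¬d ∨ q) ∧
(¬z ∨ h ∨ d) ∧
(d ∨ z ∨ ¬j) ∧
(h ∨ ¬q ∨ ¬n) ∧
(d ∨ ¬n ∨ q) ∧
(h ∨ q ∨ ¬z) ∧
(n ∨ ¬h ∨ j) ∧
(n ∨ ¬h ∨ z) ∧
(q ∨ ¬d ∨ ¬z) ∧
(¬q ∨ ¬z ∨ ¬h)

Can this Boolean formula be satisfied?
No

No, the formula is not satisfiable.

No assignment of truth values to the variables can make all 24 clauses true simultaneously.

The formula is UNSAT (unsatisfiable).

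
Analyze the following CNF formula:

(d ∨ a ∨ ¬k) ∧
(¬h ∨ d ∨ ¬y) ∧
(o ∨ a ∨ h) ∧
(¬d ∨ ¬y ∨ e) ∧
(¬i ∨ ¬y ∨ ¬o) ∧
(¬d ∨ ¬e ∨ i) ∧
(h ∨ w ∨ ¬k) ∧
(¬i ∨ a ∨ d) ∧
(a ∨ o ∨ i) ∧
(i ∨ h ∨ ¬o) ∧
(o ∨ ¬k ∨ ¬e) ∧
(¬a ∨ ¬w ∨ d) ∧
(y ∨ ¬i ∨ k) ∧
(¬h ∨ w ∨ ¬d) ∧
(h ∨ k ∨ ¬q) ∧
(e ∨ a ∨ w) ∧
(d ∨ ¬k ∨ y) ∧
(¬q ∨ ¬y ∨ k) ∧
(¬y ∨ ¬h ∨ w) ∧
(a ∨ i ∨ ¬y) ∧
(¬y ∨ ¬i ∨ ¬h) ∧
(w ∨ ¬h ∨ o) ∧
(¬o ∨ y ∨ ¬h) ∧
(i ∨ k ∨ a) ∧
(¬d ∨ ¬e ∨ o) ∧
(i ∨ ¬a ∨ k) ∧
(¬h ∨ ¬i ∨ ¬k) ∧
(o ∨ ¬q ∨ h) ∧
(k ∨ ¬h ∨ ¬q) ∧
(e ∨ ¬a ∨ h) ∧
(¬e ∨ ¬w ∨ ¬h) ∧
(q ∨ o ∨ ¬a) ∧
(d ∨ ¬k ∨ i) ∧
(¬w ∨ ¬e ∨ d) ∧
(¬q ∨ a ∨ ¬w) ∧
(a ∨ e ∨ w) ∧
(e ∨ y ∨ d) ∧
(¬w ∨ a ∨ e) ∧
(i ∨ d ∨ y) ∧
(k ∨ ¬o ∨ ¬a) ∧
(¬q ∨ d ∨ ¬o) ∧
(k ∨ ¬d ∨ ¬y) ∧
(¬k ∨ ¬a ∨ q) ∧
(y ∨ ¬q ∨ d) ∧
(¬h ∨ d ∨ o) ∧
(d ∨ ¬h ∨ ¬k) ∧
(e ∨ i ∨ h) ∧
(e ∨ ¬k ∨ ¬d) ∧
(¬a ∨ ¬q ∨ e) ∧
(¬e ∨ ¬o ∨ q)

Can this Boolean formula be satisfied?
Yes

Yes, the formula is satisfiable.

One satisfying assignment is: h=False, w=True, d=True, e=True, k=True, o=True, q=True, a=True, i=True, y=False

Verification: With this assignment, all 50 clauses evaluate to true.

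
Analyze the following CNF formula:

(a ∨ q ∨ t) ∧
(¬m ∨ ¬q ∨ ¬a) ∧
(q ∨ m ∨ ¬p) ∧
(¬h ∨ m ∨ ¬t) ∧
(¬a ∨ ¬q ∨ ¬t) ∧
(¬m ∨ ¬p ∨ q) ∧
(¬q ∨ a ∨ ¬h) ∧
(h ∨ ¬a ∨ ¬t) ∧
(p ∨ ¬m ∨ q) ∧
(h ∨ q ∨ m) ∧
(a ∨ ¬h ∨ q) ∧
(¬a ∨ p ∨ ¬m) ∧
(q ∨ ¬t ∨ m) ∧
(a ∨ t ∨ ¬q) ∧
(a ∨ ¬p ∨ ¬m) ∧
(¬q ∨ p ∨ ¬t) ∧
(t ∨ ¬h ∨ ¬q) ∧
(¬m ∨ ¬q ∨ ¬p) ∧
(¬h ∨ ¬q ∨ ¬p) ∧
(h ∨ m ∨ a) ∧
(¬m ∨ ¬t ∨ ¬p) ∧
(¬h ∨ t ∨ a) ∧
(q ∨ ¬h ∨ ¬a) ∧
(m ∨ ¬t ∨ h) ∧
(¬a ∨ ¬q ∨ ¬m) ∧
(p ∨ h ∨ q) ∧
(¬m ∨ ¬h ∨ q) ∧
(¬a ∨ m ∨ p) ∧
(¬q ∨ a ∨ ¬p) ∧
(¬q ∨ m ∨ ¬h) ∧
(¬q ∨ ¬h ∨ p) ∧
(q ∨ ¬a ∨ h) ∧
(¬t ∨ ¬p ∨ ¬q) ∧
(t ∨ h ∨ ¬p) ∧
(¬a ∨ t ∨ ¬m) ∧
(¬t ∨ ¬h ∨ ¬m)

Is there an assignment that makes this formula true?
No

No, the formula is not satisfiable.

No assignment of truth values to the variables can make all 36 clauses true simultaneously.

The formula is UNSAT (unsatisfiable).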